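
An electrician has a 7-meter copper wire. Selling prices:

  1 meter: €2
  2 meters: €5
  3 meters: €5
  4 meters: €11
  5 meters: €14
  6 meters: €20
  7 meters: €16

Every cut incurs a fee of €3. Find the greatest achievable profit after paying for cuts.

Let r[k] be the best obtainable value from length k. For each k, try every first piece i and keep the best of price[i] + r[k−i] minus the 3 cut fee when i<k.
r[1] = 2
r[2] = max(2+2-3, 5+0) = 5
r[3] = max(2+5-3, 5+2-3, 5+0) = 5
r[4] = max(2+5-3, 5+5-3, 5+2-3, 11+0) = 11
r[5] = max(2+11-3, 5+5-3, 5+5-3, 11+2-3, 14+0) = 14
r[6] = max(2+14-3, 5+11-3, 5+5-3, 11+5-3, 14+2-3, 20+0) = 20
r[7] = max(2+20-3, 5+14-3, 5+11-3, …, 20+2-3, 16+0) = 19
One optimal plan: pieces 6 + 1 (1 cut) → €22 − €3 = €19.

19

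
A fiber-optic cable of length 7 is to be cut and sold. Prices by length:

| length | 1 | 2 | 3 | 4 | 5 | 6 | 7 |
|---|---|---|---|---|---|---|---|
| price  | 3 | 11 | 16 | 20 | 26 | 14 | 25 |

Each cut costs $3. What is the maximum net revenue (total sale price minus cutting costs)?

34

Build r[k] bottom-up: r[k] = max over allowed piece i of (p[i] + r[k−i]) − 3 per cut.
r[1] = 3
r[2] = max(3+3-3, 11+0) = 11
r[3] = max(3+11-3, 11+3-3, 16+0) = 16
r[4] = max(3+16-3, 11+11-3, 16+3-3, 20+0) = 20
r[5] = max(3+20-3, 11+16-3, 16+11-3, 20+3-3, 26+0) = 26
r[6] = max(3+26-3, 11+20-3, 16+16-3, 20+11-3, 26+3-3, 14+0) = 29
r[7] = max(3+29-3, 11+26-3, 16+20-3, …, 14+3-3, 25+0) = 34
One optimal plan: pieces 5 + 2 (1 cut) → $37 − $3 = $34.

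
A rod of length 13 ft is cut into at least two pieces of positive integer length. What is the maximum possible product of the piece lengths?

Let prod[k] be the best product for length k (with at least one cut). For each first piece i, the rest contributes max(k−i, prod[k−i]).
prod[2] = 1×max(1,0) = 1×1 = 1
prod[3] = 1×max(2,1) = 1×2 = 2
prod[4] = 2×max(2,1) = 2×2 = 4
prod[5] = 2×max(3,2) = 2×3 = 6
prod[6] = 3×max(3,2) = 3×3 = 9
prod[7] = 2×max(5,6) = 2×6 = 12
prod[8] = 2×max(6,9) = 2×9 = 18
prod[9] = 3×max(6,9) = 3×9 = 27
prod[10] = 2×max(8,18) = 2×18 = 36
prod[11] = 2×max(9,27) = 2×27 = 54
prod[12] = 3×max(9,27) = 3×27 = 81
prod[13] = 2×max(11,54) = 2×54 = 108
One optimal split: 3 + 3 + 3 + 2 + 2; product 3×3×3×2×2 = 108.

108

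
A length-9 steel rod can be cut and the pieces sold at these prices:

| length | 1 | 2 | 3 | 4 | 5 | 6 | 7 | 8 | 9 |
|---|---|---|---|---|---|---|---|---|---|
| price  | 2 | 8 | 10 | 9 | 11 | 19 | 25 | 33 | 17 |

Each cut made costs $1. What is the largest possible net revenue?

34

Let net[k] be the best obtainable value from length k. For each k, try every first piece i and keep the best of price[i] + net[k−i] minus the 1 cut fee when i<k.
net[1] = 2
net[2] = 8
net[3] = 10
net[4] = 15  (first piece 2, then net[2]=8)
net[5] = 17  (first piece 2, then net[3]=10)
net[6] = 22  (first piece 2, then net[4]=15)
net[7] = 25
net[8] = 33
net[9] = 34  (first piece 1, then net[8]=33)
One optimal plan: pieces 8 + 1 (1 cut) → $35 − $1 = $34.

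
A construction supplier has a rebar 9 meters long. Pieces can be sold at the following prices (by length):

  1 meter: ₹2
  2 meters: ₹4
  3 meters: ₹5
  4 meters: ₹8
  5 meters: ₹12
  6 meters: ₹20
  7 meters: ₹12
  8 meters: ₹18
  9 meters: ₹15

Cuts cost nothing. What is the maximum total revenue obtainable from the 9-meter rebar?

Consider every possible first cut. r[k] is the best of p[i]+r[k−i] over all sellable i≤k.
r[1] = 2
r[2] = max(2+2, 4+0) = 4
r[3] = max(2+4, 4+2, 5+0) = 6
r[4] = max(2+6, 4+4, 5+2, 8+0) = 8
r[5] = max(2+8, 4+6, 5+4, 8+2, 12+0) = 12
r[6] = max(2+12, 4+8, 5+6, 8+4, 12+2, 20+0) = 20
r[7] = max(2+20, 4+12, 5+8, …, 20+2, 12+0) = 22
r[8] = max(2+22, 4+20, 5+12, …, 12+2, 18+0) = 24
r[9] = max(2+24, 4+22, 5+20, …, 18+2, 15+0) = 26
One optimal cutting: 6 + 1 + 1 + 1 → ₹20 + ₹2 + ₹2 + ₹2 = ₹26.

26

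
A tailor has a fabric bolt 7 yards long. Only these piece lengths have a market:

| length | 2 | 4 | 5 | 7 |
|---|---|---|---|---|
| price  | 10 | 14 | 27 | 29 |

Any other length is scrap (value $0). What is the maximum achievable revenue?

Consider every possible first cut. r[k] is the best of p[i]+r[k−i] over all sellable i≤k.
r[1] = 0
r[2] = 10
r[3] = 10
r[4] = max(10+10, 14+0) = 20
r[5] = max(10+10, 14+0, 27+0) = 27
r[6] = max(10+20, 14+10, 27+0) = 30
r[7] = max(10+27, 14+10, 27+10, 29+0) = 37
One optimal cutting: 5 + 2 → $37.

37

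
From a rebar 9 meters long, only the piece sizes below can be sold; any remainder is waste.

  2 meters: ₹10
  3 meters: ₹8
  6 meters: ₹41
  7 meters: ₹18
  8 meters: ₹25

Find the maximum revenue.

Let best[k] be the best obtainable value from length k. For each k, try every first piece i and keep the best of price[i] + best[k−i].
best[1] = 0
best[2] = 10
best[3] = 10
best[4] = 20  (first piece 2, then best[2]=10)
best[5] = 20
best[6] = 41
best[7] = 41
best[8] = 51  (first piece 2, then best[6]=41)
best[9] = 51
One optimal cutting: pieces 6 + 2 with 1 meter of scrap → ₹51.

51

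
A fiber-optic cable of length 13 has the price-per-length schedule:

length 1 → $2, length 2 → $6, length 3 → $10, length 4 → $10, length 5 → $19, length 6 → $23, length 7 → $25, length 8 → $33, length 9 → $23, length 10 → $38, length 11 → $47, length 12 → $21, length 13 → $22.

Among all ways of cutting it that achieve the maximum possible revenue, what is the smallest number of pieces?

2

Let r[k] be the best obtainable value from length k. For each k, try every first piece i and keep the best of price[i] + r[k−i].
r[1] = 2
r[2] = 6
r[3] = 10
r[4] = 12  (first piece 1, then r[3]=10)
r[5] = 19
r[6] = 23
r[7] = 25  (first piece 1, then r[6]=23)
r[8] = 33
r[9] = 35  (first piece 1, then r[8]=33)
r[10] = 39  (first piece 2, then r[8]=33)
r[11] = 47
r[12] = 49  (first piece 1, then r[11]=47)
r[13] = 53  (first piece 2, then r[11]=47)
Maximum revenue is $53.
Now minimize piece count subject to staying optimal: for each k, pieces[k] = 1 + min over i with p[i]+r[k−i]=r[k] of pieces[k−i].
pieces[10] = 2
pieces[11] = 1
pieces[12] = 2
pieces[13] = 2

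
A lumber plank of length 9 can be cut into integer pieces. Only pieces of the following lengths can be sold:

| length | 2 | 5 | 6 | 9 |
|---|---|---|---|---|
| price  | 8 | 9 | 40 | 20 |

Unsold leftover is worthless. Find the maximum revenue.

48

Let r[k] be the best obtainable value from length k. For each k, try every first piece i and keep the best of price[i] + r[k−i].
r[1] = 0
r[2] = 8
r[3] = 8
r[4] = 16  (first piece 2, then r[2]=8)
r[5] = max(8+8, 9+0) = 16
r[6] = max(8+16, 9+0, 40+0) = 40
r[7] = max(8+16, 9+8, 40+0) = 40
r[8] = max(8+40, 9+8, 40+8) = 48
r[9] = max(8+40, 9+16, 40+8, 20+0) = 48
One optimal cutting: pieces 6 + 2 with 1 foot of scrap → $48.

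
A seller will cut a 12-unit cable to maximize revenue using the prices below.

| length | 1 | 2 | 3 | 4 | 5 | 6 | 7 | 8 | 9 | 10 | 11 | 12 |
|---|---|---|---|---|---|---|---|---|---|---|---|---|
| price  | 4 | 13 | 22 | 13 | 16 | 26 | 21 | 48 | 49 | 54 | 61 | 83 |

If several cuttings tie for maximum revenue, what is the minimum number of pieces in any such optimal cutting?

4

Consider every possible first cut. r[k] is the best of p[i]+r[k−i] over all sellable i≤k.
r[1] = 4
r[2] = max(4+4, 13+0) = 13
r[3] = max(4+13, 13+4, 22+0) = 22
r[4] = max(4+22, 13+13, 22+4, 13+0) = 26
r[5] = max(4+26, 13+22, 22+13, 13+4, 16+0) = 35
r[6] = max(4+35, 13+26, 22+22, 13+13, 16+4, 26+0) = 44
r[7] = max(4+44, 13+35, 22+26, …, 26+4, 21+0) = 48
r[8] = max(4+48, 13+44, 22+35, …, 21+4, 48+0) = 57
r[9] = max(4+57, 13+48, 22+44, …, 48+4, 49+0) = 66
r[10] = max(4+66, 13+57, 22+48, …, 49+4, 54+0) = 70
r[11] = max(4+70, 13+66, 22+57, …, 54+4, 61+0) = 79
r[12] = max(4+79, 13+70, 22+66, …, 61+4, 83+0) = 88
Maximum revenue is 88.
Now minimize piece count subject to staying optimal: for each k, pieces[k] = 1 + min over i with p[i]+r[k−i]=r[k] of pieces[k−i].
pieces[9] = 3
pieces[10] = 4
pieces[11] = 4
pieces[12] = 4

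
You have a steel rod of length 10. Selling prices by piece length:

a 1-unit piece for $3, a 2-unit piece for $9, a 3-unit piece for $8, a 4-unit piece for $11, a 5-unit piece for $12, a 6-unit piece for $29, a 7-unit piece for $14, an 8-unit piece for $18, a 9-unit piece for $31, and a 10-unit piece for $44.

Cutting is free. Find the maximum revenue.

Consider every possible first cut. r[k] is the best of p[i]+r[k−i] over all sellable i≤k.
r[1] = 3
r[2] = 9
r[3] = 12  (first piece 1, then r[2]=9)
r[4] = 18  (first piece 2, then r[2]=9)
r[5] = 21  (first piece 1, then r[4]=18)
r[6] = 29
r[7] = 32  (first piece 1, then r[6]=29)
r[8] = 38  (first piece 2, then r[6]=29)
r[9] = 41  (first piece 1, then r[8]=38)
r[10] = 47  (first piece 2, then r[8]=38)
One optimal cutting: 6 + 2 + 2 → $29 + $9 + $9 = $47.

47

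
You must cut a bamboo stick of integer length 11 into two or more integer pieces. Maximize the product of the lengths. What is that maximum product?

Define m[k] = max over 1≤i<k of i · max(k−i, m[k−i]); the inner max lets the remainder stay uncut if that's better.
m[2] = 1×max(1,0) = 1×1 = 1
m[3] = 1×max(2,1) = 1×2 = 2
m[4] = 2×max(2,1) = 2×2 = 4
m[5] = 2×max(3,2) = 2×3 = 6
m[6] = 3×max(3,2) = 3×3 = 9
m[7] = 2×max(5,6) = 2×6 = 12
m[8] = 2×max(6,9) = 2×9 = 18
m[9] = 3×max(6,9) = 3×9 = 27
m[10] = 2×max(8,18) = 2×18 = 36
m[11] = 2×max(9,27) = 2×27 = 54
One optimal split: 3 + 3 + 3 + 2; product 3×3×3×2 = 54.

54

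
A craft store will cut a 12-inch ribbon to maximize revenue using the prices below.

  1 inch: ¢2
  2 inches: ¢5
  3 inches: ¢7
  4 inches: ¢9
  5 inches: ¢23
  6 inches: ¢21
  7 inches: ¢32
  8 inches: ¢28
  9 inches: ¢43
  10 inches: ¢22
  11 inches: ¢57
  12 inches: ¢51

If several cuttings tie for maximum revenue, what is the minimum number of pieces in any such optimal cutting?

Build r[k] bottom-up: r[k] = max over allowed piece i of (p[i] + r[k−i]).
r[1] = 2
r[2] = 5
r[3] = 7  (first piece 1, then r[2]=5)
r[4] = 10  (first piece 2, then r[2]=5)
r[5] = 23
r[6] = 25  (first piece 1, then r[5]=23)
r[7] = 32
r[8] = 34  (first piece 1, then r[7]=32)
r[9] = 43
r[10] = 46  (first piece 5, then r[5]=23)
r[11] = 57
r[12] = 59  (first piece 1, then r[11]=57)
Maximum revenue is ¢59.
Now minimize piece count subject to staying optimal: for each k, pieces[k] = 1 + min over i with p[i]+r[k−i]=r[k] of pieces[k−i].
pieces[9] = 1
pieces[10] = 2
pieces[11] = 1
pieces[12] = 2

2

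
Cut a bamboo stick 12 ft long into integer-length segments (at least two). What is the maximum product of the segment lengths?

Let prod[k] be the best product for length k (with at least one cut). For each first piece i, the rest contributes max(k−i, prod[k−i]).
prod[2] = 1·max(1,0) = 1·1 = 1
prod[3] = max(1·2, 2·1) = 2
prod[4] = max(1·3, 2·2, 3·1) = 4
prod[5] = max(1·4, 2·3, 3·2, 4·1) = 6
prod[6] = max(1·6, 2·4, 3·3, 4·2, 5·1) = 9
prod[7] = max(1·9, 2·6, 3·4, 4·3, 5·2, 6·1) = 12
prod[8] = max(1·12, 2·9, 3·6, …, 6·2, 7·1) = 18
prod[9] = max(1·18, 2·12, 3·9, …, 7·2, 8·1) = 27
prod[10] = max(1·27, 2·18, 3·12, …, 8·2, 9·1) = 36
prod[11] = max(1·36, 2·27, 3·18, …, 9·2, 10·1) = 54
prod[12] = max(1·54, 2·36, 3·27, …, 10·2, 11·1) = 81
One optimal split: 3 + 3 + 3 + 3; product 3·3·3·3 = 81.

81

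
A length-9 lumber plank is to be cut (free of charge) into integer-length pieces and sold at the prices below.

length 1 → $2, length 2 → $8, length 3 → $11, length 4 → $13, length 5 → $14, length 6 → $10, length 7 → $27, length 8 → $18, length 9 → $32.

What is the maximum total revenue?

Let v[k] be the best obtainable value from length k. For each k, try every first piece i and keep the best of price[i] + v[k−i].
v[1] = 2
v[2] = max(2+2, 8+0) = 8
v[3] = max(2+8, 8+2, 11+0) = 11
v[4] = max(2+11, 8+8, 11+2, 13+0) = 16
v[5] = max(2+16, 8+11, 11+8, 13+2, 14+0) = 19
v[6] = max(2+19, 8+16, 11+11, 13+8, 14+2, 10+0) = 24
v[7] = max(2+24, 8+19, 11+16, …, 10+2, 27+0) = 27
v[8] = max(2+27, 8+24, 11+19, …, 27+2, 18+0) = 32
v[9] = max(2+32, 8+27, 11+24, …, 18+2, 32+0) = 35
One optimal cutting: 3 + 2 + 2 + 2 → $11 + $8 + $8 + $8 = $35.

35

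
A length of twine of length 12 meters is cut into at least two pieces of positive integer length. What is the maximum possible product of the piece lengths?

81

Fill P[k] for k=2..12: at each k try every first piece i and multiply by the better of (k−i) uncut or P[k−i].
Small cases: P[2]=1, P[3]=2, P[4]=4, P[5]=6, P[6]=9, P[7]=12.
P[8] = 2×max(6,9) = 2×9 = 18
P[9] = 3×max(6,9) = 3×9 = 27
P[10] = 2×max(8,18) = 2×18 = 36
P[11] = 2×max(9,27) = 2×27 = 54
P[12] = 3×max(9,27) = 3×27 = 81
One optimal split: 3 + 3 + 3 + 3; product 3×3×3×3 = 81.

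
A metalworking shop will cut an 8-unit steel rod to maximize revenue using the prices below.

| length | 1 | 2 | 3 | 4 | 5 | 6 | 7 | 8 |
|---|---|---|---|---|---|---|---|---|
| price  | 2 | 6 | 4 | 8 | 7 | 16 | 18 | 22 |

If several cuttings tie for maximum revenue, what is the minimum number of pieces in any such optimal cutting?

Build r[k] bottom-up: r[k] = max over allowed piece i of (p[i] + r[k−i]).
r[1] = 2
r[2] = max(2+2, 6+0) = 6
r[3] = max(2+6, 6+2, 4+0) = 8
r[4] = max(2+8, 6+6, 4+2, 8+0) = 12
r[5] = max(2+12, 6+8, 4+6, 8+2, 7+0) = 14
r[6] = max(2+14, 6+12, 4+8, 8+6, 7+2, 16+0) = 18
r[7] = max(2+18, 6+14, 4+12, …, 16+2, 18+0) = 20
r[8] = max(2+20, 6+18, 4+14, …, 18+2, 22+0) = 24
Maximum revenue is $24.
Now minimize piece count subject to staying optimal: for each k, pieces[k] = 1 + min over i with p[i]+r[k−i]=r[k] of pieces[k−i].
pieces[5] = 3
pieces[6] = 3
pieces[7] = 4
pieces[8] = 4

4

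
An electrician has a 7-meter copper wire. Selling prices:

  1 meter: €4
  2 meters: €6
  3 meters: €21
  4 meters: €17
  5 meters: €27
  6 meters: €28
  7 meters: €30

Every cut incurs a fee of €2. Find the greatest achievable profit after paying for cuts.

Consider every possible first cut. r[k] is the best of p[i]+r[k−i] over all sellable i≤k, charging 2 whenever i<k.
r[1] = 4
r[2] = 6  (first piece 1, then r[1]=4)
r[3] = 21
r[4] = 23  (first piece 1, then r[3]=21)
r[5] = 27
r[6] = 40  (first piece 3, then r[3]=21)
r[7] = 42  (first piece 1, then r[6]=40)
One optimal plan: pieces 3 + 3 + 1 (2 cuts) → €46 − €4 = €42.

42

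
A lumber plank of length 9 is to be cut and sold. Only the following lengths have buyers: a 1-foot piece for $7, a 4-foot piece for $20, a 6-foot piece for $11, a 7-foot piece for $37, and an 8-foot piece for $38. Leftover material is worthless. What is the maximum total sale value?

Let best[k] be the best obtainable value from length k. For each k, try every first piece i and keep the best of price[i] + best[k−i].
best[1] = 7
best[2] = 14  (first piece 1, then best[1]=7)
best[3] = 21  (first piece 1, then best[2]=14)
best[4] = 28  (first piece 1, then best[3]=21)
best[5] = 35  (first piece 1, then best[4]=28)
best[6] = 42  (first piece 1, then best[5]=35)
best[7] = 49  (first piece 1, then best[6]=42)
best[8] = 56  (first piece 1, then best[7]=49)
best[9] = 63  (first piece 1, then best[8]=56)
One optimal cutting: 1 + 1 + 1 + 1 + 1 + 1 + 1 + 1 + 1 → $63.

63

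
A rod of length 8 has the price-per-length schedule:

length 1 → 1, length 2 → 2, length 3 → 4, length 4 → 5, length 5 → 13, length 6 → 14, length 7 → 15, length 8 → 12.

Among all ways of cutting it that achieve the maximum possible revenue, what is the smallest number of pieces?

2

Consider every possible first cut. r[k] is the best of p[i]+r[k−i] over all sellable i≤k.
r[1] = 1
r[2] = 2  (first piece 1, then r[1]=1)
r[3] = 4
r[4] = 5  (first piece 1, then r[3]=4)
r[5] = 13
r[6] = 14  (first piece 1, then r[5]=13)
r[7] = 15  (first piece 1, then r[6]=14)
r[8] = 17  (first piece 3, then r[5]=13)
Maximum revenue is 17.
Now minimize piece count subject to staying optimal: for each k, pieces[k] = 1 + min over i with p[i]+r[k−i]=r[k] of pieces[k−i].
pieces[5] = 1
pieces[6] = 1
pieces[7] = 1
pieces[8] = 2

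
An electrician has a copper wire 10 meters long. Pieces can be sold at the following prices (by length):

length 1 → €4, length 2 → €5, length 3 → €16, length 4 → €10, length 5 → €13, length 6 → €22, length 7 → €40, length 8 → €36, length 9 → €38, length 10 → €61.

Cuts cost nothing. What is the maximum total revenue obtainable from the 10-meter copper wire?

Build v[k] bottom-up: v[k] = max over allowed piece i of (p[i] + v[k−i]).
v[1] = 4
v[2] = 8  (first piece 1, then v[1]=4)
v[3] = 16
v[4] = 20  (first piece 1, then v[3]=16)
v[5] = 24  (first piece 1, then v[4]=20)
v[6] = 32  (first piece 3, then v[3]=16)
v[7] = 40
v[8] = 44  (first piece 1, then v[7]=40)
v[9] = 48  (first piece 1, then v[8]=44)
v[10] = 61
Best is to sell the whole 10-meter piece uncut for €61.

61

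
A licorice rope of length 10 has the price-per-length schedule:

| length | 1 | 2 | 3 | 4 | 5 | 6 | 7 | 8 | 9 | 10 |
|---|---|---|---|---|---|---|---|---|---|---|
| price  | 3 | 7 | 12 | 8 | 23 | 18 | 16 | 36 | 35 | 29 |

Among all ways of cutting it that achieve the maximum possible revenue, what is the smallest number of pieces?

Build r[k] bottom-up: r[k] = max over allowed piece i of (p[i] + r[k−i]).
r[1] = 3
r[2] = max(3+3, 7+0) = 7
r[3] = max(3+7, 7+3, 12+0) = 12
r[4] = max(3+12, 7+7, 12+3, 8+0) = 15
r[5] = max(3+15, 7+12, 12+7, 8+3, 23+0) = 23
r[6] = max(3+23, 7+15, 12+12, 8+7, 23+3, 18+0) = 26
r[7] = max(3+26, 7+23, 12+15, …, 18+3, 16+0) = 30
r[8] = max(3+30, 7+26, 12+23, …, 16+3, 36+0) = 36
r[9] = max(3+36, 7+30, 12+26, …, 36+3, 35+0) = 39
r[10] = max(3+39, 7+36, 12+30, …, 35+3, 29+0) = 46
Maximum revenue is ¢46.
Now minimize piece count subject to staying optimal: for each k, pieces[k] = 1 + min over i with p[i]+r[k−i]=r[k] of pieces[k−i].
pieces[7] = 2
pieces[8] = 1
pieces[9] = 2
pieces[10] = 2

2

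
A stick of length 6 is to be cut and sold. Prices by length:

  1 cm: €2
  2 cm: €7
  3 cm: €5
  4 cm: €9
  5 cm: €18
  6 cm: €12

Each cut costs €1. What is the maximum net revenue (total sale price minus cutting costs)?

19

Consider every possible first cut. r[k] is the best of p[i]+r[k−i] over all sellable i≤k, charging 1 whenever i<k.
r[1] = 2
r[2] = 7
r[3] = 8  (first piece 1, then r[2]=7)
r[4] = 13  (first piece 2, then r[2]=7)
r[5] = 18
r[6] = 19  (first piece 1, then r[5]=18)
One optimal plan: pieces 5 + 1 (1 cut) → €20 − €1 = €19.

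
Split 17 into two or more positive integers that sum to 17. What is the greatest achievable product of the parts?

Fill f[k] for k=2..17: at each k try every first piece i and multiply by the better of (k−i) uncut or f[k−i].
Small cases: f[2]=1, f[3]=2, f[4]=4, f[5]=6, f[6]=9, f[7]=12, f[8]=18, f[9]=27, f[10]=36, f[11]=54, f[12]=81.
f[13] = max(1×81, 2×54, 3×36, …, 11×2, 12×1) = 108
f[14] = max(1×108, 2×81, 3×54, …, 12×2, 13×1) = 162
f[15] = max(1×162, 2×108, 3×81, …, 13×2, 14×1) = 243
f[16] = max(1×243, 2×162, 3×108, …, 14×2, 15×1) = 324
f[17] = max(1×324, 2×243, 3×162, …, 15×2, 16×1) = 486
One optimal split: 3 + 3 + 3 + 3 + 3 + 2; product 3×3×3×3×3×2 = 486.

486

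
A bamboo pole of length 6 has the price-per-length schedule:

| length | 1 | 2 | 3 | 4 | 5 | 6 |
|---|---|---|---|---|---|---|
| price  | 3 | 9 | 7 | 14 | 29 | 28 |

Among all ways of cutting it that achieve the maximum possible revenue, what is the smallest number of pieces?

Build r[k] bottom-up: r[k] = max over allowed piece i of (p[i] + r[k−i]).
r[1] = 3
r[2] = 9
r[3] = 12  (first piece 1, then r[2]=9)
r[4] = 18  (first piece 2, then r[2]=9)
r[5] = 29
r[6] = 32  (first piece 1, then r[5]=29)
Maximum revenue is $32.
Now minimize piece count subject to staying optimal: for each k, pieces[k] = 1 + min over i with p[i]+r[k−i]=r[k] of pieces[k−i].
pieces[3] = 2
pieces[4] = 2
pieces[5] = 1
pieces[6] = 2

2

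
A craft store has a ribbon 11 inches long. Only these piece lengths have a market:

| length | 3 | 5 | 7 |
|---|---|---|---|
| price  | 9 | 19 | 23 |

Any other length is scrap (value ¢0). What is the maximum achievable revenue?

38

Build best[k] bottom-up: best[k] = max over allowed piece i of (p[i] + best[k−i]).
best[1] = 0
best[2] = 0
best[3] = 9
best[4] = 9
best[5] = 19
best[6] = 19
best[7] = 23
best[8] = 28  (first piece 3, then best[5]=19)
best[9] = 28
best[10] = 38  (first piece 5, then best[5]=19)
best[11] = 38
One optimal cutting: pieces 5 + 5 with 1 inch of scrap → ¢38.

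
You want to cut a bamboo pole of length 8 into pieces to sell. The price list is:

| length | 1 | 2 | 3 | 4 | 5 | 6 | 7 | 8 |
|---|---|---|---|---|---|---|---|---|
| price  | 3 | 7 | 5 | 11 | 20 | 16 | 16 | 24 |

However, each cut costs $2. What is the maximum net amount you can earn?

26

Consider every possible first cut. net[k] is the best of p[i]+net[k−i] over all sellable i≤k, charging 2 whenever i<k.
net[1] = 3
net[2] = max(3+3-2, 7+0) = 7
net[3] = max(3+7-2, 7+3-2, 5+0) = 8
net[4] = max(3+8-2, 7+7-2, 5+3-2, 11+0) = 12
net[5] = max(3+12-2, 7+8-2, 5+7-2, 11+3-2, 20+0) = 20
net[6] = max(3+20-2, 7+12-2, 5+8-2, 11+7-2, 20+3-2, 16+0) = 21
net[7] = max(3+21-2, 7+20-2, 5+12-2, …, 16+3-2, 16+0) = 25
net[8] = max(3+25-2, 7+21-2, 5+20-2, …, 16+3-2, 24+0) = 26
One optimal plan: pieces 5 + 2 + 1 (2 cuts) → $30 − $4 = $26.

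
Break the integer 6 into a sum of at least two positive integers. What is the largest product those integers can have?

Let f[k] be the best product for length k (with at least one cut). For each first piece i, the rest contributes max(k−i, f[k−i]).
f[2] = 1×max(1,0) = 1×1 = 1
f[3] = 1×max(2,1) = 1×2 = 2
f[4] = 2×max(2,1) = 2×2 = 4
f[5] = 2×max(3,2) = 2×3 = 6
f[6] = 3×max(3,2) = 3×3 = 9
One optimal split: 3 + 3; product 3×3 = 9.

9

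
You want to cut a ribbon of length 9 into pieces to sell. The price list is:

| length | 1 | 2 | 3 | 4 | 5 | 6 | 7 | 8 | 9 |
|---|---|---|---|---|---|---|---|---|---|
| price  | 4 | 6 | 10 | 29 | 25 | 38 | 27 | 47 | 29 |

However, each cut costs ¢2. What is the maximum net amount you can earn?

58

Consider every possible first cut. r[k] is the best of p[i]+r[k−i] over all sellable i≤k, charging 2 whenever i<k.
r[1] = 4
r[2] = max(4+4-2, 6+0) = 6
r[3] = max(4+6-2, 6+4-2, 10+0) = 10
r[4] = max(4+10-2, 6+6-2, 10+4-2, 29+0) = 29
r[5] = max(4+29-2, 6+10-2, 10+6-2, 29+4-2, 25+0) = 31
r[6] = max(4+31-2, 6+29-2, 10+10-2, 29+6-2, 25+4-2, 38+0) = 38
r[7] = max(4+38-2, 6+31-2, 10+29-2, …, 38+4-2, 27+0) = 40
r[8] = max(4+40-2, 6+38-2, 10+31-2, …, 27+4-2, 47+0) = 56
r[9] = max(4+56-2, 6+40-2, 10+38-2, …, 47+4-2, 29+0) = 58
One optimal plan: pieces 4 + 4 + 1 (2 cuts) → ¢62 − ¢4 = ¢58.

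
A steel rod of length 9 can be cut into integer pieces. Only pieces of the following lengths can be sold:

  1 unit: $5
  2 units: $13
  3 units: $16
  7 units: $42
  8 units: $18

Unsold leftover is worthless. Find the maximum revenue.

57

Let f[k] be the best obtainable value from length k. For each k, try every first piece i and keep the best of price[i] + f[k−i].
f[1] = 5
f[2] = max(5+5, 13+0) = 13
f[3] = max(5+13, 13+5, 16+0) = 18
f[4] = max(5+18, 13+13, 16+5) = 26
f[5] = max(5+26, 13+18, 16+13) = 31
f[6] = max(5+31, 13+26, 16+18) = 39
f[7] = max(5+39, 13+31, 16+26, 42+0) = 44
f[8] = max(5+44, 13+39, 16+31, 42+5, 18+0) = 52
f[9] = max(5+52, 13+44, 16+39, 42+13, 18+5) = 57
One optimal cutting: 2 + 2 + 2 + 2 + 1 → $57.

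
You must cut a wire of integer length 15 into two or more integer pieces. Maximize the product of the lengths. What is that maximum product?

243

Let m[k] be the best product for length k (with at least one cut). For each first piece i, the rest contributes max(k−i, m[k−i]).
m[2] = 1·max(1,0) = 1·1 = 1
m[3] = max(1·2, 2·1) = 2
m[4] = max(1·3, 2·2, 3·1) = 4
m[5] = max(1·4, 2·3, 3·2, 4·1) = 6
m[6] = max(1·6, 2·4, 3·3, 4·2, 5·1) = 9
m[7] = max(1·9, 2·6, 3·4, 4·3, 5·2, 6·1) = 12
m[8] = max(1·12, 2·9, 3·6, …, 6·2, 7·1) = 18
m[9] = max(1·18, 2·12, 3·9, …, 7·2, 8·1) = 27
m[10] = max(1·27, 2·18, 3·12, …, 8·2, 9·1) = 36
m[11] = max(1·36, 2·27, 3·18, …, 9·2, 10·1) = 54
m[12] = max(1·54, 2·36, 3·27, …, 10·2, 11·1) = 81
m[13] = max(1·81, 2·54, 3·36, …, 11·2, 12·1) = 108
m[14] = max(1·108, 2·81, 3·54, …, 12·2, 13·1) = 162
m[15] = max(1·162, 2·108, 3·81, …, 13·2, 14·1) = 243
One optimal split: 3 + 3 + 3 + 3 + 3; product 3·3·3·3·3 = 243.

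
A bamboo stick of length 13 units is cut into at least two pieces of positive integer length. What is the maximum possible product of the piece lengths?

108

Define prod[k] = max over 1≤i<k of i · max(k−i, prod[k−i]); the inner max lets the remainder stay uncut if that's better.
prod[2] = 1·max(1,0) = 1·1 = 1
prod[3] = max(1·2, 2·1) = 2
prod[4] = max(1·3, 2·2, 3·1) = 4
prod[5] = max(1·4, 2·3, 3·2, 4·1) = 6
prod[6] = max(1·6, 2·4, 3·3, 4·2, 5·1) = 9
prod[7] = max(1·9, 2·6, 3·4, 4·3, 5·2, 6·1) = 12
prod[8] = max(1·12, 2·9, 3·6, …, 6·2, 7·1) = 18
prod[9] = max(1·18, 2·12, 3·9, …, 7·2, 8·1) = 27
prod[10] = max(1·27, 2·18, 3·12, …, 8·2, 9·1) = 36
prod[11] = max(1·36, 2·27, 3·18, …, 9·2, 10·1) = 54
prod[12] = max(1·54, 2·36, 3·27, …, 10·2, 11·1) = 81
prod[13] = max(1·81, 2·54, 3·36, …, 11·2, 12·1) = 108
One optimal split: 3 + 3 + 3 + 2 + 2; product 3·3·3·2·2 = 108.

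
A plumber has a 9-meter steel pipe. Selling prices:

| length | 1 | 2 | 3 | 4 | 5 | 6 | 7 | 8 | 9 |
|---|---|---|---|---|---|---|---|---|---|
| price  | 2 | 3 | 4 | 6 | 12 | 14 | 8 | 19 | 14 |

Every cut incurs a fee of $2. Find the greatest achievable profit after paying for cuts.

19

Consider every possible first cut. r[k] is the best of p[i]+r[k−i] over all sellable i≤k, charging 2 whenever i<k.
r[1] = 2
r[2] = 3
r[3] = 4
r[4] = 6
r[5] = 12
r[6] = 14
r[7] = 14  (first piece 1, then r[6]=14)
r[8] = 19
r[9] = 19  (first piece 1, then r[8]=19)
One optimal plan: pieces 8 + 1 (1 cut) → $21 − $2 = $19.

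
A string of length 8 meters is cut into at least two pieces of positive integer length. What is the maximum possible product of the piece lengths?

18

Let m[k] be the best product for length k (with at least one cut). For each first piece i, the rest contributes max(k−i, m[k−i]).
m[2] = 1*max(1,0) = 1*1 = 1
m[3] = max(1*2, 2*1) = 2
m[4] = max(1*3, 2*2, 3*1) = 4
m[5] = max(1*4, 2*3, 3*2, 4*1) = 6
m[6] = max(1*6, 2*4, 3*3, 4*2, 5*1) = 9
m[7] = max(1*9, 2*6, 3*4, 4*3, 5*2, 6*1) = 12
m[8] = max(1*12, 2*9, 3*6, …, 6*2, 7*1) = 18
One optimal split: 3 + 3 + 2; product 3*3*2 = 18.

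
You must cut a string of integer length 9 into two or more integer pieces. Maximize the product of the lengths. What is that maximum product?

27

Fill P[k] for k=2..9: at each k try every first piece i and multiply by the better of (k−i) uncut or P[k−i].
Small cases: P[2]=1.
P[3] = 1·max(2,1) = 1·2 = 2
P[4] = 2·max(2,1) = 2·2 = 4
P[5] = 2·max(3,2) = 2·3 = 6
P[6] = 3·max(3,2) = 3·3 = 9
P[7] = 2·max(5,6) = 2·6 = 12
P[8] = 2·max(6,9) = 2·9 = 18
P[9] = 3·max(6,9) = 3·9 = 27
One optimal split: 3 + 3 + 3; product 3·3·3 = 27.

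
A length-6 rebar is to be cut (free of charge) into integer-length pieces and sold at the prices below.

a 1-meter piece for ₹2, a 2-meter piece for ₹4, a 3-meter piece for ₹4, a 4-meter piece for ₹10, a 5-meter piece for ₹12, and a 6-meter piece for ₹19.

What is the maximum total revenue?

19

Let best[k] be the best obtainable value from length k. For each k, try every first piece i and keep the best of price[i] + best[k−i].
best[1] = 2
best[2] = max(2+2, 4+0) = 4
best[3] = max(2+4, 4+2, 4+0) = 6
best[4] = max(2+6, 4+4, 4+2, 10+0) = 10
best[5] = max(2+10, 4+6, 4+4, 10+2, 12+0) = 12
best[6] = max(2+12, 4+10, 4+6, 10+4, 12+2, 19+0) = 19
Best is to sell the whole 6-meter piece uncut for ₹19.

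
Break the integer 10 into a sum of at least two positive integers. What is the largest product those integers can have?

36

Fill m[k] for k=2..10: at each k try every first piece i and multiply by the better of (k−i) uncut or m[k−i].
m[2] = 1·max(1,0) = 1·1 = 1
m[3] = max(1·2, 2·1) = 2
m[4] = max(1·3, 2·2, 3·1) = 4
m[5] = max(1·4, 2·3, 3·2, 4·1) = 6
m[6] = max(1·6, 2·4, 3·3, 4·2, 5·1) = 9
m[7] = max(1·9, 2·6, 3·4, 4·3, 5·2, 6·1) = 12
m[8] = max(1·12, 2·9, 3·6, …, 6·2, 7·1) = 18
m[9] = max(1·18, 2·12, 3·9, …, 7·2, 8·1) = 27
m[10] = max(1·27, 2·18, 3·12, …, 8·2, 9·1) = 36
One optimal split: 3 + 3 + 2 + 2; product 3·3·2·2 = 36.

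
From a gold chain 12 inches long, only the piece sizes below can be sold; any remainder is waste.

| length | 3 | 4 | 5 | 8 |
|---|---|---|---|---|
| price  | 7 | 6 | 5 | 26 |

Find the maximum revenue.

Let r[k] be the best obtainable value from length k. For each k, try every first piece i and keep the best of price[i] + r[k−i].
r[1] = 0
r[2] = 0
r[3] = 7
r[4] = 7
r[5] = 7
r[6] = 14  (first piece 3, then r[3]=7)
r[7] = 14
r[8] = 26
r[9] = 26
r[10] = 26
r[11] = 33  (first piece 3, then r[8]=26)
r[12] = 33
One optimal cutting: pieces 8 + 3 with 1 inch of scrap → $33.

33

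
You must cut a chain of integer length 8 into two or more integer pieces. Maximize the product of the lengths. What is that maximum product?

Define m[k] = max over 1≤i<k of i · max(k−i, m[k−i]); the inner max lets the remainder stay uncut if that's better.
m[2] = 1·max(1,0) = 1·1 = 1
m[3] = max(1·2, 2·1) = 2
m[4] = max(1·3, 2·2, 3·1) = 4
m[5] = max(1·4, 2·3, 3·2, 4·1) = 6
m[6] = max(1·6, 2·4, 3·3, 4·2, 5·1) = 9
m[7] = max(1·9, 2·6, 3·4, 4·3, 5·2, 6·1) = 12
m[8] = max(1·12, 2·9, 3·6, …, 6·2, 7·1) = 18
One optimal split: 3 + 3 + 2; product 3·3·2 = 18.

18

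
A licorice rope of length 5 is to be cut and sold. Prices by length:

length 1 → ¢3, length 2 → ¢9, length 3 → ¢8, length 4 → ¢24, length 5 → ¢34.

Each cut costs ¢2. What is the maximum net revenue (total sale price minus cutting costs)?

34

Let net[k] be the best obtainable value from length k. For each k, try every first piece i and keep the best of price[i] + net[k−i] minus the 2 cut fee when i<k.
net[1] = 3
net[2] = max(3+3-2, 9+0) = 9
net[3] = max(3+9-2, 9+3-2, 8+0) = 10
net[4] = max(3+10-2, 9+9-2, 8+3-2, 24+0) = 24
net[5] = max(3+24-2, 9+10-2, 8+9-2, 24+3-2, 34+0) = 34
Best is to make no cuts and sell whole for ¢34.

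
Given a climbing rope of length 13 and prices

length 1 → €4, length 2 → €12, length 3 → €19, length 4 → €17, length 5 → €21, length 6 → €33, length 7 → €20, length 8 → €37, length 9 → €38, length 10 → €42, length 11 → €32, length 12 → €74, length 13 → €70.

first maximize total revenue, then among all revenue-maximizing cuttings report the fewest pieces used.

Let r[k] be the best obtainable value from length k. For each k, try every first piece i and keep the best of price[i] + r[k−i].
r[1] = 4
r[2] = max(4+4, 12+0) = 12
r[3] = max(4+12, 12+4, 19+0) = 19
r[4] = max(4+19, 12+12, 19+4, 17+0) = 24
r[5] = max(4+24, 12+19, 19+12, 17+4, 21+0) = 31
r[6] = max(4+31, 12+24, 19+19, 17+12, 21+4, 33+0) = 38
r[7] = max(4+38, 12+31, 19+24, …, 33+4, 20+0) = 43
r[8] = max(4+43, 12+38, 19+31, …, 20+4, 37+0) = 50
r[9] = max(4+50, 12+43, 19+38, …, 37+4, 38+0) = 57
r[10] = max(4+57, 12+50, 19+43, …, 38+4, 42+0) = 62
r[11] = max(4+62, 12+57, 19+50, …, 42+4, 32+0) = 69
r[12] = max(4+69, 12+62, 19+57, …, 32+4, 74+0) = 76
r[13] = max(4+76, 12+69, 19+62, …, 74+4, 70+0) = 81
Maximum revenue is €81.
Now minimize piece count subject to staying optimal: for each k, pieces[k] = 1 + min over i with p[i]+r[k−i]=r[k] of pieces[k−i].
pieces[10] = 4
pieces[11] = 4
pieces[12] = 4
pieces[13] = 5

5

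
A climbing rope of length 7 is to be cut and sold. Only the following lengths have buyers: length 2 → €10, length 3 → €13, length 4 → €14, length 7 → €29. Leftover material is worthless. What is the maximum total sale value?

Consider every possible first cut. f[k] is the best of p[i]+f[k−i] over all sellable i≤k.
f[1] = 0
f[2] = 10
f[3] = max(10+0, 13+0) = 13
f[4] = max(10+10, 13+0, 14+0) = 20
f[5] = max(10+13, 13+10, 14+0) = 23
f[6] = max(10+20, 13+13, 14+10) = 30
f[7] = max(10+23, 13+20, 14+13, 29+0) = 33
One optimal cutting: 3 + 2 + 2 → €33.

33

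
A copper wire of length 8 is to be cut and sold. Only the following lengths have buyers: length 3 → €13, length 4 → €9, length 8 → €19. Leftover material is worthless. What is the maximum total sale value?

26

Consider every possible first cut. best[k] is the best of p[i]+best[k−i] over all sellable i≤k.
best[1] = 0
best[2] = 0
best[3] = 13
best[4] = 13
best[5] = 13
best[6] = 26  (first piece 3, then best[3]=13)
best[7] = 26
best[8] = 26
One optimal cutting: pieces 3 + 3 with 2 meters of scrap → €26.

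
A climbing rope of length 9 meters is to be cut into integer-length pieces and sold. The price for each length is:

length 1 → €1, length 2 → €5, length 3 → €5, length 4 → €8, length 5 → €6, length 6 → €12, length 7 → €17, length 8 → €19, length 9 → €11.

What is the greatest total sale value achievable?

22

Build R[k] bottom-up: R[k] = max over allowed piece i of (p[i] + R[k−i]).
R[1] = 1
R[2] = 5
R[3] = 6  (first piece 1, then R[2]=5)
R[4] = 10  (first piece 2, then R[2]=5)
R[5] = 11  (first piece 1, then R[4]=10)
R[6] = 15  (first piece 2, then R[4]=10)
R[7] = 17
R[8] = 20  (first piece 2, then R[6]=15)
R[9] = 22  (first piece 2, then R[7]=17)
One optimal cutting: 7 + 2 → €17 + €5 = €22.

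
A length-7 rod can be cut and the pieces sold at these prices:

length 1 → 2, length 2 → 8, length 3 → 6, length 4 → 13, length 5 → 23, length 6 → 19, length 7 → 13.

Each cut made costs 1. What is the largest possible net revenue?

30

Build v[k] bottom-up: v[k] = max over allowed piece i of (p[i] + v[k−i]) − 1 per cut.
v[1] = 2
v[2] = max(2+2-1, 8+0) = 8
v[3] = max(2+8-1, 8+2-1, 6+0) = 9
v[4] = max(2+9-1, 8+8-1, 6+2-1, 13+0) = 15
v[5] = max(2+15-1, 8+9-1, 6+8-1, 13+2-1, 23+0) = 23
v[6] = max(2+23-1, 8+15-1, 6+9-1, 13+8-1, 23+2-1, 19+0) = 24
v[7] = max(2+24-1, 8+23-1, 6+15-1, …, 19+2-1, 13+0) = 30
One optimal plan: pieces 5 + 2 (1 cut) → 31 − 1 = 30.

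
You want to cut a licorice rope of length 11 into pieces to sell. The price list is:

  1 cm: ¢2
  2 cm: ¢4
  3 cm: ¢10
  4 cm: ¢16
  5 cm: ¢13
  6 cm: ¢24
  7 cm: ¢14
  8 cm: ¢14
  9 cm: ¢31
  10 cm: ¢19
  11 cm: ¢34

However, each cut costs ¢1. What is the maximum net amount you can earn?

Let v[k] be the best obtainable value from length k. For each k, try every first piece i and keep the best of price[i] + v[k−i] minus the 1 cut fee when i<k.
v[1] = 2
v[2] = 4
v[3] = 10
v[4] = 16
v[5] = 17  (first piece 1, then v[4]=16)
v[6] = 24
v[7] = 25  (first piece 1, then v[6]=24)
v[8] = 31  (first piece 4, then v[4]=16)
v[9] = 33  (first piece 3, then v[6]=24)
v[10] = 39  (first piece 4, then v[6]=24)
v[11] = 40  (first piece 1, then v[10]=39)
One optimal plan: pieces 6 + 4 + 1 (2 cuts) → ¢42 − ¢2 = ¢40.

40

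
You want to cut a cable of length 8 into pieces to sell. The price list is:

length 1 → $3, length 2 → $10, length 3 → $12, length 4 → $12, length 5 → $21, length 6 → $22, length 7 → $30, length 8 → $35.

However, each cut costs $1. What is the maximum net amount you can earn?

37

Let r[k] be the best obtainable value from length k. For each k, try every first piece i and keep the best of price[i] + r[k−i] minus the 1 cut fee when i<k.
r[1] = 3
r[2] = max(3+3-1, 10+0) = 10
r[3] = max(3+10-1, 10+3-1, 12+0) = 12
r[4] = max(3+12-1, 10+10-1, 12+3-1, 12+0) = 19
r[5] = max(3+19-1, 10+12-1, 12+10-1, 12+3-1, 21+0) = 21
r[6] = max(3+21-1, 10+19-1, 12+12-1, 12+10-1, 21+3-1, 22+0) = 28
r[7] = max(3+28-1, 10+21-1, 12+19-1, …, 22+3-1, 30+0) = 30
r[8] = max(3+30-1, 10+28-1, 12+21-1, …, 30+3-1, 35+0) = 37
One optimal plan: pieces 2 + 2 + 2 + 2 (3 cuts) → $40 − $3 = $37.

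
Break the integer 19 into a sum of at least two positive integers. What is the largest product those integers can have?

Define P[k] = max over 1≤i<k of i · max(k−i, P[k−i]); the inner max lets the remainder stay uncut if that's better.
P[2] = 1*max(1,0) = 1*1 = 1
P[3] = 1*max(2,1) = 1*2 = 2
P[4] = 2*max(2,1) = 2*2 = 4
P[5] = 2*max(3,2) = 2*3 = 6
P[6] = 3*max(3,2) = 3*3 = 9
P[7] = 2*max(5,6) = 2*6 = 12
P[8] = 2*max(6,9) = 2*9 = 18
P[9] = 3*max(6,9) = 3*9 = 27
P[10] = 2*max(8,18) = 2*18 = 36
P[11] = 2*max(9,27) = 2*27 = 54
P[12] = 3*max(9,27) = 3*27 = 81
P[13] = 2*max(11,54) = 2*54 = 108
P[14] = 2*max(12,81) = 2*81 = 162
P[15] = 3*max(12,81) = 3*81 = 243
P[16] = 2*max(14,162) = 2*162 = 324
P[17] = 2*max(15,243) = 2*243 = 486
P[18] = 3*max(15,243) = 3*243 = 729
P[19] = 2*max(17,486) = 2*486 = 972
One optimal split: 3 + 3 + 3 + 3 + 3 + 2 + 2; product 3*3*3*3*3*2*2 = 972.

972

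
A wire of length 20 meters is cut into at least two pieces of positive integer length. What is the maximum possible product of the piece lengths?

Define prod[k] = max over 1≤i<k of i · max(k−i, prod[k−i]); the inner max lets the remainder stay uncut if that's better.
prod[2] = 1×max(1,0) = 1×1 = 1
prod[3] = max(1×2, 2×1) = 2
prod[4] = max(1×3, 2×2, 3×1) = 4
prod[5] = max(1×4, 2×3, 3×2, 4×1) = 6
prod[6] = max(1×6, 2×4, 3×3, 4×2, 5×1) = 9
prod[7] = max(1×9, 2×6, 3×4, 4×3, 5×2, 6×1) = 12
prod[8] = max(1×12, 2×9, 3×6, …, 6×2, 7×1) = 18
prod[9] = max(1×18, 2×12, 3×9, …, 7×2, 8×1) = 27
prod[10] = max(1×27, 2×18, 3×12, …, 8×2, 9×1) = 36
prod[11] = max(1×36, 2×27, 3×18, …, 9×2, 10×1) = 54
prod[12] = max(1×54, 2×36, 3×27, …, 10×2, 11×1) = 81
prod[13] = max(1×81, 2×54, 3×36, …, 11×2, 12×1) = 108
prod[14] = max(1×108, 2×81, 3×54, …, 12×2, 13×1) = 162
prod[15] = max(1×162, 2×108, 3×81, …, 13×2, 14×1) = 243
prod[16] = max(1×243, 2×162, 3×108, …, 14×2, 15×1) = 324
prod[17] = max(1×324, 2×243, 3×162, …, 15×2, 16×1) = 486
prod[18] = max(1×486, 2×324, 3×243, …, 16×2, 17×1) = 729
prod[19] = max(1×729, 2×486, 3×324, …, 17×2, 18×1) = 972
prod[20] = max(1×972, 2×729, 3×486, …, 18×2, 19×1) = 1458
One optimal split: 3 + 3 + 3 + 3 + 3 + 3 + 2; product 3×3×3×3×3×3×2 = 1458.

1458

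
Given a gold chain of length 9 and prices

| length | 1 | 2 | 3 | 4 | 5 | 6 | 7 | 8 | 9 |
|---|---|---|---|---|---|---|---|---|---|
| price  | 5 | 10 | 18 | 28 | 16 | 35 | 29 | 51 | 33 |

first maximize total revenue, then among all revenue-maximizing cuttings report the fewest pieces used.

3

Build r[k] bottom-up: r[k] = max over allowed piece i of (p[i] + r[k−i]).
r[1] = 5
r[2] = max(5+5, 10+0) = 10
r[3] = max(5+10, 10+5, 18+0) = 18
r[4] = max(5+18, 10+10, 18+5, 28+0) = 28
r[5] = max(5+28, 10+18, 18+10, 28+5, 16+0) = 33
r[6] = max(5+33, 10+28, 18+18, 28+10, 16+5, 35+0) = 38
r[7] = max(5+38, 10+33, 18+28, …, 35+5, 29+0) = 46
r[8] = max(5+46, 10+38, 18+33, …, 29+5, 51+0) = 56
r[9] = max(5+56, 10+46, 18+38, …, 51+5, 33+0) = 61
Maximum revenue is $61.
Now minimize piece count subject to staying optimal: for each k, pieces[k] = 1 + min over i with p[i]+r[k−i]=r[k] of pieces[k−i].
pieces[6] = 2
pieces[7] = 2
pieces[8] = 2
pieces[9] = 3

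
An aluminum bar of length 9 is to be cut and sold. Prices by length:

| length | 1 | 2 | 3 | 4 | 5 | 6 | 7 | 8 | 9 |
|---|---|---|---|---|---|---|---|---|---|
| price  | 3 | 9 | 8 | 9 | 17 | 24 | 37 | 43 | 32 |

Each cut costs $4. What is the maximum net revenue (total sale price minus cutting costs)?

Let r[k] be the best obtainable value from length k. For each k, try every first piece i and keep the best of price[i] + r[k−i] minus the 4 cut fee when i<k.
r[1] = 3
r[2] = max(3+3-4, 9+0) = 9
r[3] = max(3+9-4, 9+3-4, 8+0) = 8
r[4] = max(3+8-4, 9+9-4, 8+3-4, 9+0) = 14
r[5] = max(3+14-4, 9+8-4, 8+9-4, 9+3-4, 17+0) = 17
r[6] = max(3+17-4, 9+14-4, 8+8-4, 9+9-4, 17+3-4, 24+0) = 24
r[7] = max(3+24-4, 9+17-4, 8+14-4, …, 24+3-4, 37+0) = 37
r[8] = max(3+37-4, 9+24-4, 8+17-4, …, 37+3-4, 43+0) = 43
r[9] = max(3+43-4, 9+37-4, 8+24-4, …, 43+3-4, 32+0) = 42
One optimal plan: pieces 8 + 1 (1 cut) → $46 − $4 = $42.

42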